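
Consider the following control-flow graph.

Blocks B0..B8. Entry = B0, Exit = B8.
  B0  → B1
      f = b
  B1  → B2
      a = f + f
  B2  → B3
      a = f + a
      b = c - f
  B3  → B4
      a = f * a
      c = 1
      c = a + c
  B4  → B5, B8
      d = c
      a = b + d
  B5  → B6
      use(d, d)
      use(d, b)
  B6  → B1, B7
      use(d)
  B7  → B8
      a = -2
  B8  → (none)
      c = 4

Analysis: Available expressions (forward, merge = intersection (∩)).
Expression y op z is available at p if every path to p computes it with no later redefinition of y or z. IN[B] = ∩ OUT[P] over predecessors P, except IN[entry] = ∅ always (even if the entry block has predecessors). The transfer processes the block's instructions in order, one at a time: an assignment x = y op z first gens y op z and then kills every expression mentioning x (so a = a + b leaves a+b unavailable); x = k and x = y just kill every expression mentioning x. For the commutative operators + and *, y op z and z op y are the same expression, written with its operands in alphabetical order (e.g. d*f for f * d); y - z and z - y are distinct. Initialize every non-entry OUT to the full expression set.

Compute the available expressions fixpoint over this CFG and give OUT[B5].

Converged values:
  B0:   IN={}   OUT={}
  B1:   IN={}   OUT={f+f}
  B2:   IN={f+f}   OUT={c-f, f+f}
  B3:   IN={c-f, f+f}   OUT={f+f}
  B4:   IN={f+f}   OUT={b+d, f+f}
  B5:   IN={b+d, f+f}   OUT={b+d, f+f}
  B6:   IN={b+d, f+f}   OUT={b+d, f+f}
  B7:   IN={b+d, f+f}   OUT={b+d, f+f}
  B8:   IN={b+d, f+f}   OUT={b+d, f+f}

Merge at B5: IN[B5] = OUT[B4] = {b+d, f+f}
Applying B5's transfer function to that IN value gives OUT[B5] (row B5 above).

Answer: {b+d, f+f}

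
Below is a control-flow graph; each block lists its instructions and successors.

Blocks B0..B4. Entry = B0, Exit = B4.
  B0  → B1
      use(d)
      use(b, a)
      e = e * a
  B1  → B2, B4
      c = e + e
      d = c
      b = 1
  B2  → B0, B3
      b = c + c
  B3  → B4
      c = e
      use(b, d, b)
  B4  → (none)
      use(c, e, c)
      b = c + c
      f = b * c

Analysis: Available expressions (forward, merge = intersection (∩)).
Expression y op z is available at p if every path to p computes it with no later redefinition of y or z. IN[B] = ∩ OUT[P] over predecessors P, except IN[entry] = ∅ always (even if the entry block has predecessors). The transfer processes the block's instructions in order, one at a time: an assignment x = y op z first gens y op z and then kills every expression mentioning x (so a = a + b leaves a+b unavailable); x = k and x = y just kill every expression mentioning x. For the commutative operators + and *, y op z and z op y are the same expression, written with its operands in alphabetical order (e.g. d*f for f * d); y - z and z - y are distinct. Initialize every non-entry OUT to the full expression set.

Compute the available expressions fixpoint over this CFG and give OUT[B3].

Converged values:
  B0: | IN={} | OUT={}
  B1: | IN={} | OUT={e+e}
  B2: | IN={e+e} | OUT={c+c, e+e}
  B3: | IN={c+c, e+e} | OUT={e+e}
  B4: | IN={e+e} | OUT={b*c, c+c, e+e}

Merge at B3: IN[B3] = OUT[B2] = {c+c, e+e}
Applying B3's transfer function to that IN value gives OUT[B3] (row B3 above).

Answer: {e+e}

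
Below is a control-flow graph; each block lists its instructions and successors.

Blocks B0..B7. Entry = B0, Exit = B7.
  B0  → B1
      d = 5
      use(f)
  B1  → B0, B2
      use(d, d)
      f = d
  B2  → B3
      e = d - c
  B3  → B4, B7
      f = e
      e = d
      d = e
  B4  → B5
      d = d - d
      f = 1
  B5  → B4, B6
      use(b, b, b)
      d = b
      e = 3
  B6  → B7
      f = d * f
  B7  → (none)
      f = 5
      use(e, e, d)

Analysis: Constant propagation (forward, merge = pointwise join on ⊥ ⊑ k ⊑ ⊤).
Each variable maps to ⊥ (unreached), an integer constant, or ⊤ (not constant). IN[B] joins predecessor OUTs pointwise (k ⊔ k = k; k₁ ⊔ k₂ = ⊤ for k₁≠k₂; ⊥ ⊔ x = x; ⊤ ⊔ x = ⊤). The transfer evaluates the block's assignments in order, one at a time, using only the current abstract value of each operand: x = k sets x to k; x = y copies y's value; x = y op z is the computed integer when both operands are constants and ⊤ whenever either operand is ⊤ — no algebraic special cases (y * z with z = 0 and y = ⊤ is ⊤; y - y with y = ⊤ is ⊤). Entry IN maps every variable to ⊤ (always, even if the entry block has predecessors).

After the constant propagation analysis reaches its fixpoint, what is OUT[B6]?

Converged values:
  B0: | IN=(all ⊤) | OUT={d:5; rest ⊤}
  B1: | IN={d:5; rest ⊤} | OUT={d:5, f:5; rest ⊤}
  B2: | IN={d:5, f:5; rest ⊤} | OUT={d:5, f:5; rest ⊤}
  B3: | IN={d:5, f:5; rest ⊤} | OUT={d:5, e:5; rest ⊤}
  B4: | IN=(all ⊤) | OUT={f:1; rest ⊤}
  B5: | IN={f:1; rest ⊤} | OUT={e:3, f:1; rest ⊤}
  B6: | IN={e:3, f:1; rest ⊤} | OUT={e:3; rest ⊤}
  B7: | IN=(all ⊤) | OUT={f:5; rest ⊤}

Merge at B6: IN[B6] = OUT[B5] = {a: ⊤, b: ⊤, c: ⊤, d: ⊤, e: 3, f: 1}
Applying B6's transfer function to that IN value gives OUT[B6] (row B6 above).

Answer: {a: ⊤, b: ⊤, c: ⊤, d: ⊤, e: 3, f: ⊤}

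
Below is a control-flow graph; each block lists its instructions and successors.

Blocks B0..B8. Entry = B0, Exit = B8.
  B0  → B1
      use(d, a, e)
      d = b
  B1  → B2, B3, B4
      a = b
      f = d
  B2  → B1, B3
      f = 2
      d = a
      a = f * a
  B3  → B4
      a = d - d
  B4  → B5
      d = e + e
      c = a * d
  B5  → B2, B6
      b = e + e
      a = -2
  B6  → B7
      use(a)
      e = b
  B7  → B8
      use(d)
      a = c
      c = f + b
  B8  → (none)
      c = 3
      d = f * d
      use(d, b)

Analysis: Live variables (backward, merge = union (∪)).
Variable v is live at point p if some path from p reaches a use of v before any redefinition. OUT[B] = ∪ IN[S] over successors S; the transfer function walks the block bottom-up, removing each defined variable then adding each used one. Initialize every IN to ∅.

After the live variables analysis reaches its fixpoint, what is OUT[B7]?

Answer: {b, d, f}

Derivation:
Converged values:
  B0:  IN={a, b, d, e}  OUT={b, d, e}
  B1:  IN={b, d, e}  OUT={a, b, d, e, f}
  B2:  IN={a, b, e}  OUT={b, d, e, f}
  B3:  IN={d, e, f}  OUT={a, e, f}
  B4:  IN={a, e, f}  OUT={c, d, e, f}
  B5:  IN={c, d, e, f}  OUT={a, b, c, d, e, f}
  B6:  IN={a, b, c, d, f}  OUT={b, c, d, f}
  B7:  IN={b, c, d, f}  OUT={b, d, f}
  B8:  IN={b, d, f}  OUT={}

Merge at B7: OUT[B7] = IN[B8] = {b, d, f}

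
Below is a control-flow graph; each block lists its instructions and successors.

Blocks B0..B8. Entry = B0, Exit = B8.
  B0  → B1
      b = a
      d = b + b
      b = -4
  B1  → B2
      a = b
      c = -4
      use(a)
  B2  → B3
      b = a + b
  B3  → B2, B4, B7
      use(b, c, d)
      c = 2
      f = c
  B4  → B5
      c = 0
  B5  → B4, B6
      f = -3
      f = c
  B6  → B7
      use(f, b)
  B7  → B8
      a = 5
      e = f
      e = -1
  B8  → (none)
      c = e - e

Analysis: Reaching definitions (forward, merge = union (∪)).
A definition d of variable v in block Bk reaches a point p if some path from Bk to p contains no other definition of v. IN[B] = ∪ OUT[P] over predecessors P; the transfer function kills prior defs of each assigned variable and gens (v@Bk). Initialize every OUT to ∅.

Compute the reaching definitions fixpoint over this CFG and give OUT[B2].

Answer: {a@B1, b@B2, c@B1, c@B3, d@B0, f@B3}

Trace:
Per-block solution:
  B0:  IN={}  OUT={b@B0, d@B0}
  B1:  IN={b@B0, d@B0}  OUT={a@B1, b@B0, c@B1, d@B0}
  B2:  IN={a@B1, b@B0, b@B2, c@B1, c@B3, d@B0, f@B3}  OUT={a@B1, b@B2, c@B1, c@B3, d@B0, f@B3}
  B3:  IN={a@B1, b@B2, c@B1, c@B3, d@B0, f@B3}  OUT={a@B1, b@B2, c@B3, d@B0, f@B3}
  B4:  IN={a@B1, b@B2, c@B3, c@B4, d@B0, f@B3, f@B5}  OUT={a@B1, b@B2, c@B4, d@B0, f@B3, f@B5}
  B5:  IN={a@B1, b@B2, c@B4, d@B0, f@B3, f@B5}  OUT={a@B1, b@B2, c@B4, d@B0, f@B5}
  B6:  IN={a@B1, b@B2, c@B4, d@B0, f@B5}  OUT={a@B1, b@B2, c@B4, d@B0, f@B5}
  B7:  IN={a@B1, b@B2, c@B3, c@B4, d@B0, f@B3, f@B5}  OUT={a@B7, b@B2, c@B3, c@B4, d@B0, e@B7, f@B3, f@B5}
  B8:  IN={a@B7, b@B2, c@B3, c@B4, d@B0, e@B7, f@B3, f@B5}  OUT={a@B7, b@B2, c@B8, d@B0, e@B7, f@B3, f@B5}

Merge at B2: IN[B2] = OUT[B1] ⊔ OUT[B3] = {a@B1, b@B0, b@B2, c@B1, c@B3, d@B0, f@B3}
Applying B2's transfer function to that IN value gives OUT[B2] (row B2 above).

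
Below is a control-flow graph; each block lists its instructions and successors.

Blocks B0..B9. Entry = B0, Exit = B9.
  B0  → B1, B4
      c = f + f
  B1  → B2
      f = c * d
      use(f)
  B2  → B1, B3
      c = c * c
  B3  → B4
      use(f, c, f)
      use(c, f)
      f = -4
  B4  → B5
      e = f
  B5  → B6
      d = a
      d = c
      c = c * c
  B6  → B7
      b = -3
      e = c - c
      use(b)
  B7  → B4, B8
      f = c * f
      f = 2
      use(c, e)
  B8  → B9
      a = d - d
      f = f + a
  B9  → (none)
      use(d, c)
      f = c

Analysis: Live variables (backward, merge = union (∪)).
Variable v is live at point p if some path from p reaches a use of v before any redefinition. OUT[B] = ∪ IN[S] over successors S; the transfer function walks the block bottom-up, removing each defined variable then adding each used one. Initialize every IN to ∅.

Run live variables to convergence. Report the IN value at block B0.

Per-block solution:
  B0: | IN={a, d, f} | OUT={a, c, d, f}
  B1: | IN={a, c, d} | OUT={a, c, d, f}
  B2: | IN={a, c, d, f} | OUT={a, c, d, f}
  B3: | IN={a, c, f} | OUT={a, c, f}
  B4: | IN={a, c, f} | OUT={a, c, f}
  B5: | IN={a, c, f} | OUT={a, c, d, f}
  B6: | IN={a, c, d, f} | OUT={a, c, d, e, f}
  B7: | IN={a, c, d, e, f} | OUT={a, c, d, f}
  B8: | IN={c, d, f} | OUT={c, d}
  B9: | IN={c, d} | OUT={}

Merge at B0: OUT[B0] = IN[B1] ⊔ IN[B4] = {a, c, d, f}
Applying B0's transfer function to that OUT value gives IN[B0] (row B0 above).

Answer: {a, d, f}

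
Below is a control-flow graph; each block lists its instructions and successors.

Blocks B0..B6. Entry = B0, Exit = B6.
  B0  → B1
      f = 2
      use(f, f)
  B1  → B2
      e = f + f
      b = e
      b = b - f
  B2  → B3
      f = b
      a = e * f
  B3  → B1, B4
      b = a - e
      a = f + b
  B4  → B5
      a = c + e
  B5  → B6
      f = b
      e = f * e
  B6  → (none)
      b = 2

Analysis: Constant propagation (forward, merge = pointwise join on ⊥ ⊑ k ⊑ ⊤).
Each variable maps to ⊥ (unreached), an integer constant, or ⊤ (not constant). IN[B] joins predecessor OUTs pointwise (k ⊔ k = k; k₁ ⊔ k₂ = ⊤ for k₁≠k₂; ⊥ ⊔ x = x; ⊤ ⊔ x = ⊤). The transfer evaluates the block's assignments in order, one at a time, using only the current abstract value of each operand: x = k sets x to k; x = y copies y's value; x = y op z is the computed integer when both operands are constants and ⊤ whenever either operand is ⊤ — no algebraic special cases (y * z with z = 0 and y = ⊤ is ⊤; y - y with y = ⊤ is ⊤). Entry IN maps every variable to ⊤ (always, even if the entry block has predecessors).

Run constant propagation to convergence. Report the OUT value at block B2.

Converged values:
  B0:   IN=(all ⊤)   OUT={f:2; rest ⊤}
  B1:   IN={f:2; rest ⊤}   OUT={b:2, e:4, f:2; rest ⊤}
  B2:   IN={b:2, e:4, f:2; rest ⊤}   OUT={a:8, b:2, e:4, f:2; rest ⊤}
  B3:   IN={a:8, b:2, e:4, f:2; rest ⊤}   OUT={a:6, b:4, e:4, f:2; rest ⊤}
  B4:   IN={a:6, b:4, e:4, f:2; rest ⊤}   OUT={b:4, e:4, f:2; rest ⊤}
  B5:   IN={b:4, e:4, f:2; rest ⊤}   OUT={b:4, e:16, f:4; rest ⊤}
  B6:   IN={b:4, e:16, f:4; rest ⊤}   OUT={b:2, e:16, f:4; rest ⊤}

Merge at B2: IN[B2] = OUT[B1] = {a: ⊤, b: 2, c: ⊤, d: ⊤, e: 4, f: 2}
Applying B2's transfer function to that IN value gives OUT[B2] (row B2 above).

Answer: {a: 8, b: 2, c: ⊤, d: ⊤, e: 4, f: 2}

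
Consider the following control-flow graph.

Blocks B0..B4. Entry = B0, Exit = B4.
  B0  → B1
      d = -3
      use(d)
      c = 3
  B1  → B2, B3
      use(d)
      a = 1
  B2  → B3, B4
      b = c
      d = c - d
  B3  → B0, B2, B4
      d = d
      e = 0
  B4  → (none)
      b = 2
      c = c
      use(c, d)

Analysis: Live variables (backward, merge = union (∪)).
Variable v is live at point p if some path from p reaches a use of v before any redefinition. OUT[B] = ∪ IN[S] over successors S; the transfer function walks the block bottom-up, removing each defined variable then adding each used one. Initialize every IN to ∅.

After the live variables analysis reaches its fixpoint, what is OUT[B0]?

Fixpoint table:
  B0:   IN={}   OUT={c, d}
  B1:   IN={c, d}   OUT={c, d}
  B2:   IN={c, d}   OUT={c, d}
  B3:   IN={c, d}   OUT={c, d}
  B4:   IN={c, d}   OUT={}

Merge at B0: OUT[B0] = IN[B1] = {c, d}

Answer: {c, d}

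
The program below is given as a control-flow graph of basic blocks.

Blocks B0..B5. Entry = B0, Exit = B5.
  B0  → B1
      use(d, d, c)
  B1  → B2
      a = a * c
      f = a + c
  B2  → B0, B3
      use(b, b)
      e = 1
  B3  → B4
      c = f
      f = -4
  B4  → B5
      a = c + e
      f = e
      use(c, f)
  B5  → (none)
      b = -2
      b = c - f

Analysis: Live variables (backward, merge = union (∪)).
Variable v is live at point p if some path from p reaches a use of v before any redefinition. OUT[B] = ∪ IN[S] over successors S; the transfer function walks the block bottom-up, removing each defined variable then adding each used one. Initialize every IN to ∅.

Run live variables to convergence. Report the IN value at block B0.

Answer: {a, b, c, d}

Trace:
Fixpoint table:
  B0: | IN={a, b, c, d} | OUT={a, b, c, d}
  B1: | IN={a, b, c, d} | OUT={a, b, c, d, f}
  B2: | IN={a, b, c, d, f} | OUT={a, b, c, d, e, f}
  B3: | IN={e, f} | OUT={c, e}
  B4: | IN={c, e} | OUT={c, f}
  B5: | IN={c, f} | OUT={}

Merge at B0: OUT[B0] = IN[B1] = {a, b, c, d}
Applying B0's transfer function to that OUT value gives IN[B0] (row B0 above).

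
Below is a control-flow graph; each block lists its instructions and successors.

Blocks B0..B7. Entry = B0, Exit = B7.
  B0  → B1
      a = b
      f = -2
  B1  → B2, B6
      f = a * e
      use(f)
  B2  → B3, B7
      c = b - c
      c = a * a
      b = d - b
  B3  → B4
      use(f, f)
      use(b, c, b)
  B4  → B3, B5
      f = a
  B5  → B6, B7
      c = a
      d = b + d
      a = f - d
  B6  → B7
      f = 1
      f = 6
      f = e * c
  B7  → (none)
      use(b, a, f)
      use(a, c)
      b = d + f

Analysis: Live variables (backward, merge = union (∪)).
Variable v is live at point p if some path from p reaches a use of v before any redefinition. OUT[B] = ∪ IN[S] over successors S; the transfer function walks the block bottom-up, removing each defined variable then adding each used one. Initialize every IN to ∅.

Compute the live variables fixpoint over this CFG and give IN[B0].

Fixpoint table:
  B0: | IN={b, c, d, e} | OUT={a, b, c, d, e}
  B1: | IN={a, b, c, d, e} | OUT={a, b, c, d, e, f}
  B2: | IN={a, b, c, d, e, f} | OUT={a, b, c, d, e, f}
  B3: | IN={a, b, c, d, e, f} | OUT={a, b, c, d, e}
  B4: | IN={a, b, c, d, e} | OUT={a, b, c, d, e, f}
  B5: | IN={a, b, d, e, f} | OUT={a, b, c, d, e, f}
  B6: | IN={a, b, c, d, e} | OUT={a, b, c, d, f}
  B7: | IN={a, b, c, d, f} | OUT={}

Merge at B0: OUT[B0] = IN[B1] = {a, b, c, d, e}
Applying B0's transfer function to that OUT value gives IN[B0] (row B0 above).

Answer: {b, c, d, e}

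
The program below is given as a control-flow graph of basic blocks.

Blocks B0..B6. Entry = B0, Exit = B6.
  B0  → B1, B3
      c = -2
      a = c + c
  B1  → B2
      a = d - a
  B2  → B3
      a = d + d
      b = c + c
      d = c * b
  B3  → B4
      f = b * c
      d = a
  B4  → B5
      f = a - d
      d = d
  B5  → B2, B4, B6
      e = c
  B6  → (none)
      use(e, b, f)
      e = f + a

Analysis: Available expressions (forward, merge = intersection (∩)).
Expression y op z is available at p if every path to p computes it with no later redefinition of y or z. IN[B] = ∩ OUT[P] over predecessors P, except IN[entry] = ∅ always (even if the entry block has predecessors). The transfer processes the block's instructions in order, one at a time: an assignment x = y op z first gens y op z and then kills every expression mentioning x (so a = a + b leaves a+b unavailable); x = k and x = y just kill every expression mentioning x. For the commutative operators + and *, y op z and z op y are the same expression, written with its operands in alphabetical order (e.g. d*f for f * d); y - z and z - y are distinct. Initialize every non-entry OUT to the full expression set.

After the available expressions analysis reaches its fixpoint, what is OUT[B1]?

Answer: {c+c}

Trace:
Per-block solution:
  B0:   IN={}   OUT={c+c}
  B1:   IN={c+c}   OUT={c+c}
  B2:   IN={c+c}   OUT={b*c, c+c}
  B3:   IN={c+c}   OUT={b*c, c+c}
  B4:   IN={b*c, c+c}   OUT={b*c, c+c}
  B5:   IN={b*c, c+c}   OUT={b*c, c+c}
  B6:   IN={b*c, c+c}   OUT={a+f, b*c, c+c}

Merge at B1: IN[B1] = OUT[B0] = {c+c}
Applying B1's transfer function to that IN value gives OUT[B1] (row B1 above).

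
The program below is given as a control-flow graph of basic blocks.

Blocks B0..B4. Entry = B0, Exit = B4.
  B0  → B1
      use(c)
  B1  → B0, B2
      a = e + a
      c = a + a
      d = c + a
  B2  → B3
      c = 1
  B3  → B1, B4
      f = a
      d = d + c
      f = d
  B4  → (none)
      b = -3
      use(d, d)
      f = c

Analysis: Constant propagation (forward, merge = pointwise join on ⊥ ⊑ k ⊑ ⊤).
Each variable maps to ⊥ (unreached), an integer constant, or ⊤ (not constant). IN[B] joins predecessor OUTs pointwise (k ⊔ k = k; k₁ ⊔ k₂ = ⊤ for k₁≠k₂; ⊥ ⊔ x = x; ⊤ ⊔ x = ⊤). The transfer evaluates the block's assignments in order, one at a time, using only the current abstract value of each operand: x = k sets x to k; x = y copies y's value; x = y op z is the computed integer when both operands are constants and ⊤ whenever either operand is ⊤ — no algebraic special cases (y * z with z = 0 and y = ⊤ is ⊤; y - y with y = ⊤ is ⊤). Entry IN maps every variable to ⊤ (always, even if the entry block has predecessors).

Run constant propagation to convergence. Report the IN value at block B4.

Fixpoint table:
  B0: | IN=(all ⊤) | OUT=(all ⊤)
  B1: | IN=(all ⊤) | OUT=(all ⊤)
  B2: | IN=(all ⊤) | OUT={c:1; rest ⊤}
  B3: | IN={c:1; rest ⊤} | OUT={c:1; rest ⊤}
  B4: | IN={c:1; rest ⊤} | OUT={b:-3, c:1, f:1; rest ⊤}

Merge at B4: IN[B4] = OUT[B3] = {a: ⊤, b: ⊤, c: 1, d: ⊤, e: ⊤, f: ⊤}

Answer: {a: ⊤, b: ⊤, c: 1, d: ⊤, e: ⊤, f: ⊤}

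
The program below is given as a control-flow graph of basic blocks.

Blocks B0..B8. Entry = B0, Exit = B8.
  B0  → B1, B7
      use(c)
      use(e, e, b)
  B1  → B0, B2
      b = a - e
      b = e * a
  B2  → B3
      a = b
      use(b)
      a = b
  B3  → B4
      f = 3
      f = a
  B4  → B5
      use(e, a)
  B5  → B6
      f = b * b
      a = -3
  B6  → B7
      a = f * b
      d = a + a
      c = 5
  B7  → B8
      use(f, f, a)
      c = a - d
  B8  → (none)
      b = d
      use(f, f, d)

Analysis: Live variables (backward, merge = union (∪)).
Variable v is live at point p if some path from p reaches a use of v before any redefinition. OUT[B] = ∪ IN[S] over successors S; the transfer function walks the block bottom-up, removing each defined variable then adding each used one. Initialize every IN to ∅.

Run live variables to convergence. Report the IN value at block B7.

Answer: {a, d, f}

Working:
Fixpoint table:
  B0:  IN={a, b, c, d, e, f}  OUT={a, c, d, e, f}
  B1:  IN={a, c, d, e, f}  OUT={a, b, c, d, e, f}
  B2:  IN={b, e}  OUT={a, b, e}
  B3:  IN={a, b, e}  OUT={a, b, e}
  B4:  IN={a, b, e}  OUT={b}
  B5:  IN={b}  OUT={b, f}
  B6:  IN={b, f}  OUT={a, d, f}
  B7:  IN={a, d, f}  OUT={d, f}
  B8:  IN={d, f}  OUT={}

Merge at B7: OUT[B7] = IN[B8] = {d, f}
Applying B7's transfer function to that OUT value gives IN[B7] (row B7 above).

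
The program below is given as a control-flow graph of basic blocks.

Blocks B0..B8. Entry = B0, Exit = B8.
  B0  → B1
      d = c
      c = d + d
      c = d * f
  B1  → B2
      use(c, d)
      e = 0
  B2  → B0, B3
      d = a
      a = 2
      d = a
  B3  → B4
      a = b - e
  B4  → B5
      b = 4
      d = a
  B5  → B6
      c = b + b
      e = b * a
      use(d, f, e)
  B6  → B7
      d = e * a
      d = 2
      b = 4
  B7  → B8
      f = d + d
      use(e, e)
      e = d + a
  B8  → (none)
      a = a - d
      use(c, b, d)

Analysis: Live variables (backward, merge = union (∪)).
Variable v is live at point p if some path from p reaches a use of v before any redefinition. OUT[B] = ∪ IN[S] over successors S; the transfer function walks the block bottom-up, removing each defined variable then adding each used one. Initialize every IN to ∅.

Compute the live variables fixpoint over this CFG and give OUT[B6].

Converged values:
  B0:  IN={a, b, c, f}  OUT={a, b, c, d, f}
  B1:  IN={a, b, c, d, f}  OUT={a, b, c, e, f}
  B2:  IN={a, b, c, e, f}  OUT={a, b, c, e, f}
  B3:  IN={b, e, f}  OUT={a, f}
  B4:  IN={a, f}  OUT={a, b, d, f}
  B5:  IN={a, b, d, f}  OUT={a, c, e}
  B6:  IN={a, c, e}  OUT={a, b, c, d, e}
  B7:  IN={a, b, c, d, e}  OUT={a, b, c, d}
  B8:  IN={a, b, c, d}  OUT={}

Merge at B6: OUT[B6] = IN[B7] = {a, b, c, d, e}

Answer: {a, b, c, d, e}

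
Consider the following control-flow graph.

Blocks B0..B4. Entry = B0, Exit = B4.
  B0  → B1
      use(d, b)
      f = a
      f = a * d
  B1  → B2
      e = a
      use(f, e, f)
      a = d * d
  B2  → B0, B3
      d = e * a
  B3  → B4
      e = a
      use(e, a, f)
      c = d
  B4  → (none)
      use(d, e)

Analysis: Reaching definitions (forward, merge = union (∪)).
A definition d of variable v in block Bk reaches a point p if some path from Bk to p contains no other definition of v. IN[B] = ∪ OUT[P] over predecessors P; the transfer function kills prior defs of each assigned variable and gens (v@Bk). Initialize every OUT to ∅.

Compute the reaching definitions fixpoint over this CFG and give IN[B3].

Converged values:
  B0: | IN={a@B1, d@B2, e@B1, f@B0} | OUT={a@B1, d@B2, e@B1, f@B0}
  B1: | IN={a@B1, d@B2, e@B1, f@B0} | OUT={a@B1, d@B2, e@B1, f@B0}
  B2: | IN={a@B1, d@B2, e@B1, f@B0} | OUT={a@B1, d@B2, e@B1, f@B0}
  B3: | IN={a@B1, d@B2, e@B1, f@B0} | OUT={a@B1, c@B3, d@B2, e@B3, f@B0}
  B4: | IN={a@B1, c@B3, d@B2, e@B3, f@B0} | OUT={a@B1, c@B3, d@B2, e@B3, f@B0}

Merge at B3: IN[B3] = OUT[B2] = {a@B1, d@B2, e@B1, f@B0}

Answer: {a@B1, d@B2, e@B1, f@B0}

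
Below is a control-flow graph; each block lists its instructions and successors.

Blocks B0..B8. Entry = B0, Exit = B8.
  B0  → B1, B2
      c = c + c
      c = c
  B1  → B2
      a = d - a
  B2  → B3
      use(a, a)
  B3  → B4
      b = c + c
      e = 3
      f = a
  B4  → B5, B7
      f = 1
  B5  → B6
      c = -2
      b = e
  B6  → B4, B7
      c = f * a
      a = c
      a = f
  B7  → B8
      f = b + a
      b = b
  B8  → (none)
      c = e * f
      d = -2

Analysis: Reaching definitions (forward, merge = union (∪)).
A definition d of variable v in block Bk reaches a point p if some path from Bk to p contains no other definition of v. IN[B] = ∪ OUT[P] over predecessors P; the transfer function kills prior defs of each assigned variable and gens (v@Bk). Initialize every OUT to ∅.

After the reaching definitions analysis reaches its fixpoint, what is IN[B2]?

Answer: {a@B1, c@B0}

Derivation:
Converged values:
  B0:   IN={}   OUT={c@B0}
  B1:   IN={c@B0}   OUT={a@B1, c@B0}
  B2:   IN={a@B1, c@B0}   OUT={a@B1, c@B0}
  B3:   IN={a@B1, c@B0}   OUT={a@B1, b@B3, c@B0, e@B3, f@B3}
  B4:   IN={a@B1, a@B6, b@B3, b@B5, c@B0, c@B6, e@B3, f@B3, f@B4}   OUT={a@B1, a@B6, b@B3, b@B5, c@B0, c@B6, e@B3, f@B4}
  B5:   IN={a@B1, a@B6, b@B3, b@B5, c@B0, c@B6, e@B3, f@B4}   OUT={a@B1, a@B6, b@B5, c@B5, e@B3, f@B4}
  B6:   IN={a@B1, a@B6, b@B5, c@B5, e@B3, f@B4}   OUT={a@B6, b@B5, c@B6, e@B3, f@B4}
  B7:   IN={a@B1, a@B6, b@B3, b@B5, c@B0, c@B6, e@B3, f@B4}   OUT={a@B1, a@B6, b@B7, c@B0, c@B6, e@B3, f@B7}
  B8:   IN={a@B1, a@B6, b@B7, c@B0, c@B6, e@B3, f@B7}   OUT={a@B1, a@B6, b@B7, c@B8, d@B8, e@B3, f@B7}

Merge at B2: IN[B2] = OUT[B0] ⊔ OUT[B1] = {a@B1, c@B0}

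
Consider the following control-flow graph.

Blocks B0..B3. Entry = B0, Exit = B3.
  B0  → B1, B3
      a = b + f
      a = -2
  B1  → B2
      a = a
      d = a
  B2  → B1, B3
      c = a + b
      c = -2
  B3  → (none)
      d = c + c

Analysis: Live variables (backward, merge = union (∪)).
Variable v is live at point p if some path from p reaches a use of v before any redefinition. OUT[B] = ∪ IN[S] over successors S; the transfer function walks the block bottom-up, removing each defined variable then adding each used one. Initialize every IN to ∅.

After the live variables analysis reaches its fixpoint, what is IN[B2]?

Answer: {a, b}

Derivation:
Per-block solution:
  B0: | IN={b, c, f} | OUT={a, b, c}
  B1: | IN={a, b} | OUT={a, b}
  B2: | IN={a, b} | OUT={a, b, c}
  B3: | IN={c} | OUT={}

Merge at B2: OUT[B2] = IN[B1] ⊔ IN[B3] = {a, b, c}
Applying B2's transfer function to that OUT value gives IN[B2] (row B2 above).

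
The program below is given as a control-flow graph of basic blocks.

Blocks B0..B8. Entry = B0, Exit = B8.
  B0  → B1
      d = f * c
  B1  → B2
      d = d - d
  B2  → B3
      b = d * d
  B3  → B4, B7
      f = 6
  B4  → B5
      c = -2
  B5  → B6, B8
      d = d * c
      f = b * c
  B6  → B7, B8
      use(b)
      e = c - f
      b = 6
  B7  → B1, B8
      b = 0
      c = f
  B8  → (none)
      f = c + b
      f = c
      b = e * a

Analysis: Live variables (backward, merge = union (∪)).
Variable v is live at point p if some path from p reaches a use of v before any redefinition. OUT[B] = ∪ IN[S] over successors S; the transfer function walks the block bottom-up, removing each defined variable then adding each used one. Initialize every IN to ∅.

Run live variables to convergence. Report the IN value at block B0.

Answer: {a, c, e, f}

Working:
Fixpoint table:
  B0:   IN={a, c, e, f}   OUT={a, d, e}
  B1:   IN={a, d, e}   OUT={a, d, e}
  B2:   IN={a, d, e}   OUT={a, b, d, e}
  B3:   IN={a, b, d, e}   OUT={a, b, d, e, f}
  B4:   IN={a, b, d, e}   OUT={a, b, c, d, e}
  B5:   IN={a, b, c, d, e}   OUT={a, b, c, d, e, f}
  B6:   IN={a, b, c, d, f}   OUT={a, b, c, d, e, f}
  B7:   IN={a, d, e, f}   OUT={a, b, c, d, e}
  B8:   IN={a, b, c, e}   OUT={}

Merge at B0: OUT[B0] = IN[B1] = {a, d, e}
Applying B0's transfer function to that OUT value gives IN[B0] (row B0 above).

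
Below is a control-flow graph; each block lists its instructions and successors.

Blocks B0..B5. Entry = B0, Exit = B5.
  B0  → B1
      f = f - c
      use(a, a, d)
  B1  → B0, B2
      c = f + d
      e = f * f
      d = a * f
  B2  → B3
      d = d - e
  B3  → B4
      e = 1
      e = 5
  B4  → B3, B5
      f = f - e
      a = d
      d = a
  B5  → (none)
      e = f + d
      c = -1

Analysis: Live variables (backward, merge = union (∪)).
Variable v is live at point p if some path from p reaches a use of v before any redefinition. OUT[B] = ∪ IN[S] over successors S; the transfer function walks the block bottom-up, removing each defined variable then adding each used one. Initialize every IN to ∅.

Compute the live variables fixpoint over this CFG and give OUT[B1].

Fixpoint table:
  B0: | IN={a, c, d, f} | OUT={a, d, f}
  B1: | IN={a, d, f} | OUT={a, c, d, e, f}
  B2: | IN={d, e, f} | OUT={d, f}
  B3: | IN={d, f} | OUT={d, e, f}
  B4: | IN={d, e, f} | OUT={d, f}
  B5: | IN={d, f} | OUT={}

Merge at B1: OUT[B1] = IN[B0] ⊔ IN[B2] = {a, c, d, e, f}

Answer: {a, c, d, e, f}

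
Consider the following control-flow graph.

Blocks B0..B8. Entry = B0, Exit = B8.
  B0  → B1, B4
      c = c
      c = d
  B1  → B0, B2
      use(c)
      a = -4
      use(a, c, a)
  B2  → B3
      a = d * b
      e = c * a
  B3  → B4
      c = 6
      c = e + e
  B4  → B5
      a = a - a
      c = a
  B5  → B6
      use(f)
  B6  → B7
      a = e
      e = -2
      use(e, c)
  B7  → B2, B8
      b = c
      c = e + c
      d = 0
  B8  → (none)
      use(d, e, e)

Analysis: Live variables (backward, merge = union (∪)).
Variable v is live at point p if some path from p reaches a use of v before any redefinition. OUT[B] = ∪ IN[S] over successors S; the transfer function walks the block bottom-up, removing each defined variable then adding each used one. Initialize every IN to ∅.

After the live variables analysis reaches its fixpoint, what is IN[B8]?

Answer: {d, e}

Working:
Per-block solution:
  B0:   IN={a, b, c, d, e, f}   OUT={a, b, c, d, e, f}
  B1:   IN={b, c, d, e, f}   OUT={a, b, c, d, e, f}
  B2:   IN={b, c, d, f}   OUT={a, e, f}
  B3:   IN={a, e, f}   OUT={a, e, f}
  B4:   IN={a, e, f}   OUT={c, e, f}
  B5:   IN={c, e, f}   OUT={c, e, f}
  B6:   IN={c, e, f}   OUT={c, e, f}
  B7:   IN={c, e, f}   OUT={b, c, d, e, f}
  B8:   IN={d, e}   OUT={}

B8 is the boundary node: OUT[B8] = {}
Applying B8's transfer function to that OUT value gives IN[B8] (row B8 above).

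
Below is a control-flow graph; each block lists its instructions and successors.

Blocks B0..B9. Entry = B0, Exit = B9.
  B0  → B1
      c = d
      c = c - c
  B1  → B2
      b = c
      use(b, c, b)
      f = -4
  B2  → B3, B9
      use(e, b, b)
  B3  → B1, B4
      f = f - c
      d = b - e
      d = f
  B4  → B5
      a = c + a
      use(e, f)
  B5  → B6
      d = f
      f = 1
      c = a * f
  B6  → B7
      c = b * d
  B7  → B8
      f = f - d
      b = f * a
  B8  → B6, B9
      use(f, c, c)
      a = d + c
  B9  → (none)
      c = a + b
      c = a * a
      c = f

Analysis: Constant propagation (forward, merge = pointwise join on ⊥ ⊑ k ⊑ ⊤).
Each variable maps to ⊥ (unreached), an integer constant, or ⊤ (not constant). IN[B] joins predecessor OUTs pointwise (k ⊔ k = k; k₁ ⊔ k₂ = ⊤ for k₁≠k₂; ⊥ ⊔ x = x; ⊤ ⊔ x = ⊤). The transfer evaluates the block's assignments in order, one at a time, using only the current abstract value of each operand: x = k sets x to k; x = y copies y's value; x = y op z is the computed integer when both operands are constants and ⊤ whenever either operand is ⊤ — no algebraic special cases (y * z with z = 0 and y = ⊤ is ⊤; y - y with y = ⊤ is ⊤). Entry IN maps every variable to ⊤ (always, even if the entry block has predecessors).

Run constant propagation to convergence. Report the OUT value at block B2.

Converged values:
  B0: | IN=(all ⊤) | OUT=(all ⊤)
  B1: | IN=(all ⊤) | OUT={f:-4; rest ⊤}
  B2: | IN={f:-4; rest ⊤} | OUT={f:-4; rest ⊤}
  B3: | IN={f:-4; rest ⊤} | OUT=(all ⊤)
  B4: | IN=(all ⊤) | OUT=(all ⊤)
  B5: | IN=(all ⊤) | OUT={f:1; rest ⊤}
  B6: | IN=(all ⊤) | OUT=(all ⊤)
  B7: | IN=(all ⊤) | OUT=(all ⊤)
  B8: | IN=(all ⊤) | OUT=(all ⊤)
  B9: | IN=(all ⊤) | OUT=(all ⊤)

Merge at B2: IN[B2] = OUT[B1] = {a: ⊤, b: ⊤, c: ⊤, d: ⊤, e: ⊤, f: -4}
Applying B2's transfer function to that IN value gives OUT[B2] (row B2 above).

Answer: {a: ⊤, b: ⊤, c: ⊤, d: ⊤, e: ⊤, f: -4}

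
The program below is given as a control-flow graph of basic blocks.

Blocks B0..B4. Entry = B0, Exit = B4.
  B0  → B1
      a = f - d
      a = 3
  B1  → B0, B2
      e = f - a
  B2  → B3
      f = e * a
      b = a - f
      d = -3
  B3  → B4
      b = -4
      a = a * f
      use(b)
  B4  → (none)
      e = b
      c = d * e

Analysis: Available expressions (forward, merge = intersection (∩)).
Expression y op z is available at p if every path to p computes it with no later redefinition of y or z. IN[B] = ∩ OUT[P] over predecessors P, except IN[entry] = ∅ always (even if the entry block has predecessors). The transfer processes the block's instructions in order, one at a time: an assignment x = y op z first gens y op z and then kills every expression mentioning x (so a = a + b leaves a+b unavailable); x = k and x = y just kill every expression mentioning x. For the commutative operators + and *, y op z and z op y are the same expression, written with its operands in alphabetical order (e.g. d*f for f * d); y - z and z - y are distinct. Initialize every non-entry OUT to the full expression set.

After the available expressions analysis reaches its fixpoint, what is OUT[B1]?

Answer: {f-a, f-d}

Derivation:
Fixpoint table:
  B0:   IN={}   OUT={f-d}
  B1:   IN={f-d}   OUT={f-a, f-d}
  B2:   IN={f-a, f-d}   OUT={a*e, a-f}
  B3:   IN={a*e, a-f}   OUT={}
  B4:   IN={}   OUT={d*e}

Merge at B1: IN[B1] = OUT[B0] = {f-d}
Applying B1's transfer function to that IN value gives OUT[B1] (row B1 above).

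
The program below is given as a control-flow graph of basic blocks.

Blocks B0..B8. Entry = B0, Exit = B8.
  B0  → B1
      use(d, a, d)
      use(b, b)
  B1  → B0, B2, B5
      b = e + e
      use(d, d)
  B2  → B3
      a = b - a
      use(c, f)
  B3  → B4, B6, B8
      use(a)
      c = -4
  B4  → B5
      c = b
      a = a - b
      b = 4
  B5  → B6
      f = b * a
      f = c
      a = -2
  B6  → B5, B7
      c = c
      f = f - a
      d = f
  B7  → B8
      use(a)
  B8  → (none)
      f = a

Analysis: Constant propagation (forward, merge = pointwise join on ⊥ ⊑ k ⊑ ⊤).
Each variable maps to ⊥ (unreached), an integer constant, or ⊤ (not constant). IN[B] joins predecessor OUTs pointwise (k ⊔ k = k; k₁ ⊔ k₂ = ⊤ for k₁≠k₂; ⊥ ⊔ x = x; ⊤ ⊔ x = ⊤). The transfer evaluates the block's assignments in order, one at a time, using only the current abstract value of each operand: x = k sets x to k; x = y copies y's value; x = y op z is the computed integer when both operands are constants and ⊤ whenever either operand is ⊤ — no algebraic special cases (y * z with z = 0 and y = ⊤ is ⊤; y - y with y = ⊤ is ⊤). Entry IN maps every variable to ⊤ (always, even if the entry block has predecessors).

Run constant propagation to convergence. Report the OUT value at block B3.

Answer: {a: ⊤, b: ⊤, c: -4, d: ⊤, e: ⊤, f: ⊤}

Trace:
Converged values:
  B0:  IN=(all ⊤)  OUT=(all ⊤)
  B1:  IN=(all ⊤)  OUT=(all ⊤)
  B2:  IN=(all ⊤)  OUT=(all ⊤)
  B3:  IN=(all ⊤)  OUT={c:-4; rest ⊤}
  B4:  IN={c:-4; rest ⊤}  OUT={b:4; rest ⊤}
  B5:  IN=(all ⊤)  OUT={a:-2; rest ⊤}
  B6:  IN=(all ⊤)  OUT=(all ⊤)
  B7:  IN=(all ⊤)  OUT=(all ⊤)
  B8:  IN=(all ⊤)  OUT=(all ⊤)

Merge at B3: IN[B3] = OUT[B2] = {a: ⊤, b: ⊤, c: ⊤, d: ⊤, e: ⊤, f: ⊤}
Applying B3's transfer function to that IN value gives OUT[B3] (row B3 above).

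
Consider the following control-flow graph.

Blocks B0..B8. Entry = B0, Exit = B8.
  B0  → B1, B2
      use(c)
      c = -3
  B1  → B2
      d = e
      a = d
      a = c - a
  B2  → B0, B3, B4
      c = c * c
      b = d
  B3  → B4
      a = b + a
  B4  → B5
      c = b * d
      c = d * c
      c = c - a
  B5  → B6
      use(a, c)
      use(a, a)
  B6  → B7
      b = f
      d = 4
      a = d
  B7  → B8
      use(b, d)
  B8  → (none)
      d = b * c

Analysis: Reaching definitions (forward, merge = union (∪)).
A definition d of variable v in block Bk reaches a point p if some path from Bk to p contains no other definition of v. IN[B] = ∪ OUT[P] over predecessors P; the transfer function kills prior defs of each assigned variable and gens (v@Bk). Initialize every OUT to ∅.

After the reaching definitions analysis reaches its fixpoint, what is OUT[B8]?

Per-block solution:
  B0:  IN={a@B1, b@B2, c@B2, d@B1}  OUT={a@B1, b@B2, c@B0, d@B1}
  B1:  IN={a@B1, b@B2, c@B0, d@B1}  OUT={a@B1, b@B2, c@B0, d@B1}
  B2:  IN={a@B1, b@B2, c@B0, d@B1}  OUT={a@B1, b@B2, c@B2, d@B1}
  B3:  IN={a@B1, b@B2, c@B2, d@B1}  OUT={a@B3, b@B2, c@B2, d@B1}
  B4:  IN={a@B1, a@B3, b@B2, c@B2, d@B1}  OUT={a@B1, a@B3, b@B2, c@B4, d@B1}
  B5:  IN={a@B1, a@B3, b@B2, c@B4, d@B1}  OUT={a@B1, a@B3, b@B2, c@B4, d@B1}
  B6:  IN={a@B1, a@B3, b@B2, c@B4, d@B1}  OUT={a@B6, b@B6, c@B4, d@B6}
  B7:  IN={a@B6, b@B6, c@B4, d@B6}  OUT={a@B6, b@B6, c@B4, d@B6}
  B8:  IN={a@B6, b@B6, c@B4, d@B6}  OUT={a@B6, b@B6, c@B4, d@B8}

Merge at B8: IN[B8] = OUT[B7] = {a@B6, b@B6, c@B4, d@B6}
Applying B8's transfer function to that IN value gives OUT[B8] (row B8 above).

Answer: {a@B6, b@B6, c@B4, d@B8}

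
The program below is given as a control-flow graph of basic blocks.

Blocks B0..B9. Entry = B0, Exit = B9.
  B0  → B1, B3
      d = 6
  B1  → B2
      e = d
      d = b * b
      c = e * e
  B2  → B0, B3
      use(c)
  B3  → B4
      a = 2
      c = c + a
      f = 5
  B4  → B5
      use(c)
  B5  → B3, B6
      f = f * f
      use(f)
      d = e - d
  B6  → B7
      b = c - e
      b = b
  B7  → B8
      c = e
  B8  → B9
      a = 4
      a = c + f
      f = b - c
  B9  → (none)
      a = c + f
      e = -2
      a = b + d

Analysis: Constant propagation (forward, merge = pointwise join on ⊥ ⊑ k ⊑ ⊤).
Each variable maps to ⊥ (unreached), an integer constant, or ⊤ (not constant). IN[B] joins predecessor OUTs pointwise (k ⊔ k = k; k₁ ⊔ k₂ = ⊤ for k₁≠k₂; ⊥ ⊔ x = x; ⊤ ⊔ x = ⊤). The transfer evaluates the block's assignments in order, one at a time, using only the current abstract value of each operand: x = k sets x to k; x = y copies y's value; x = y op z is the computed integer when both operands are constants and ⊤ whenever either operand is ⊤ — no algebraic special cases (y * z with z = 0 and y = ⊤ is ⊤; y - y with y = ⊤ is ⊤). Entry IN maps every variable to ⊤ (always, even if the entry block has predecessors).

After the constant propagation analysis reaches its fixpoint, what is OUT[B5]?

Answer: {a: 2, b: ⊤, c: ⊤, d: ⊤, e: ⊤, f: 25}

Working:
Fixpoint table:
  B0:   IN=(all ⊤)   OUT={d:6; rest ⊤}
  B1:   IN={d:6; rest ⊤}   OUT={c:36, e:6; rest ⊤}
  B2:   IN={c:36, e:6; rest ⊤}   OUT={c:36, e:6; rest ⊤}
  B3:   IN=(all ⊤)   OUT={a:2, f:5; rest ⊤}
  B4:   IN={a:2, f:5; rest ⊤}   OUT={a:2, f:5; rest ⊤}
  B5:   IN={a:2, f:5; rest ⊤}   OUT={a:2, f:25; rest ⊤}
  B6:   IN={a:2, f:25; rest ⊤}   OUT={a:2, f:25; rest ⊤}
  B7:   IN={a:2, f:25; rest ⊤}   OUT={a:2, f:25; rest ⊤}
  B8:   IN={a:2, f:25; rest ⊤}   OUT=(all ⊤)
  B9:   IN=(all ⊤)   OUT={e:-2; rest ⊤}

Merge at B5: IN[B5] = OUT[B4] = {a: 2, b: ⊤, c: ⊤, d: ⊤, e: ⊤, f: 5}
Applying B5's transfer function to that IN value gives OUT[B5] (row B5 above).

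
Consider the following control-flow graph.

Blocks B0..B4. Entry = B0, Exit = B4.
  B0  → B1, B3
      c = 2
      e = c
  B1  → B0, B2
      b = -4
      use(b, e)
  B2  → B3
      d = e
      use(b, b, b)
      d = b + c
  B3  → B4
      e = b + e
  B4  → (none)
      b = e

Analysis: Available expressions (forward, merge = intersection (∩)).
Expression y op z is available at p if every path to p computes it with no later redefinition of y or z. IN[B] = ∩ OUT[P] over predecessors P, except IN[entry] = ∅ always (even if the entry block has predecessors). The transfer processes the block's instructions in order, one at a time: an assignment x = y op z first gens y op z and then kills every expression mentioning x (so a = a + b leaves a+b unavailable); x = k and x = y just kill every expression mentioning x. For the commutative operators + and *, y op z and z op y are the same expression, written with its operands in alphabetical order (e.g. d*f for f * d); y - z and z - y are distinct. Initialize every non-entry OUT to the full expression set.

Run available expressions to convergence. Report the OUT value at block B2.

Per-block solution:
  B0:  IN={}  OUT={}
  B1:  IN={}  OUT={}
  B2:  IN={}  OUT={b+c}
  B3:  IN={}  OUT={}
  B4:  IN={}  OUT={}

Merge at B2: IN[B2] = OUT[B1] = {}
Applying B2's transfer function to that IN value gives OUT[B2] (row B2 above).

Answer: {b+c}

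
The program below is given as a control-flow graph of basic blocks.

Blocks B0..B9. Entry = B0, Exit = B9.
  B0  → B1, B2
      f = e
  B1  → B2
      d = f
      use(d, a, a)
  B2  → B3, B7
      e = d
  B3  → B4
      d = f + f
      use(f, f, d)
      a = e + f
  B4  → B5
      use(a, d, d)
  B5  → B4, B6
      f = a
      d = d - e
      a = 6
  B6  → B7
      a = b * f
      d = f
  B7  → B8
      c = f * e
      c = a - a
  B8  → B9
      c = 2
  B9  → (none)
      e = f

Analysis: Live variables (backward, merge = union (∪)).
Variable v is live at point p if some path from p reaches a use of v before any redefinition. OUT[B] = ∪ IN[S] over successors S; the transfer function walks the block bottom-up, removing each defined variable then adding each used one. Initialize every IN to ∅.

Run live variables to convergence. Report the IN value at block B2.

Converged values:
  B0:  IN={a, b, d, e}  OUT={a, b, d, f}
  B1:  IN={a, b, f}  OUT={a, b, d, f}
  B2:  IN={a, b, d, f}  OUT={a, b, e, f}
  B3:  IN={b, e, f}  OUT={a, b, d, e}
  B4:  IN={a, b, d, e}  OUT={a, b, d, e}
  B5:  IN={a, b, d, e}  OUT={a, b, d, e, f}
  B6:  IN={b, e, f}  OUT={a, e, f}
  B7:  IN={a, e, f}  OUT={f}
  B8:  IN={f}  OUT={f}
  B9:  IN={f}  OUT={}

Merge at B2: OUT[B2] = IN[B3] ⊔ IN[B7] = {a, b, e, f}
Applying B2's transfer function to that OUT value gives IN[B2] (row B2 above).

Answer: {a, b, d, f}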